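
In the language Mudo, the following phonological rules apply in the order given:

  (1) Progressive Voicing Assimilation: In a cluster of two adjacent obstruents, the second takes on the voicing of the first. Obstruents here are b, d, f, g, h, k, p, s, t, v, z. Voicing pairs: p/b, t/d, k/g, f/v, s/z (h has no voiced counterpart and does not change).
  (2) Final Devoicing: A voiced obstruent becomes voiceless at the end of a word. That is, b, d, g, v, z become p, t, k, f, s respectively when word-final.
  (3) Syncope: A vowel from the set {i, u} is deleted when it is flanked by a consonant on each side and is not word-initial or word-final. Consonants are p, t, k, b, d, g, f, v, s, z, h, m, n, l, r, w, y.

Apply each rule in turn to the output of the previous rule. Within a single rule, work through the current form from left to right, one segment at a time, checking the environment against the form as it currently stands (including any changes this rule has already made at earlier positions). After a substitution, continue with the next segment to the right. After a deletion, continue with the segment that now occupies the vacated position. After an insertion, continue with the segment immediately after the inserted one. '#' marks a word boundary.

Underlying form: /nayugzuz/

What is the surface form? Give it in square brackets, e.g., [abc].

[naygzs]

(1) Progressive Voicing Assimilation: no change — [nayugzuz]
(2) Final Devoicing: [nayugzuz] → [nayugzus]
(3) Syncope: [nayugzus] → [naygzs]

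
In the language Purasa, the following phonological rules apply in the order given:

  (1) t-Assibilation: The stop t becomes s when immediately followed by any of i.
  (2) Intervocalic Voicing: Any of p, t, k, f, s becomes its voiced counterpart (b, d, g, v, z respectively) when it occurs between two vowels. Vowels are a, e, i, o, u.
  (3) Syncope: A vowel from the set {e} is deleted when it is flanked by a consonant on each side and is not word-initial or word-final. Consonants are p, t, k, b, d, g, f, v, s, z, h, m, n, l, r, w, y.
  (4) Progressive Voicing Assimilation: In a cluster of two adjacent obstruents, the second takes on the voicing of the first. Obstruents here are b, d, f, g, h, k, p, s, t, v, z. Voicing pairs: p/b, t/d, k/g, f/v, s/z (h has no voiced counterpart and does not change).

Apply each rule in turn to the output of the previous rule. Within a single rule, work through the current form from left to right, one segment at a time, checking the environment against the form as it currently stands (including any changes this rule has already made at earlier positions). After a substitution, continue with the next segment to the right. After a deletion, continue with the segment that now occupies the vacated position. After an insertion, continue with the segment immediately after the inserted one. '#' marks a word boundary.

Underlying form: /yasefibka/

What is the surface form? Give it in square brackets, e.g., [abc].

[yazvibga]

(1) t-Assibilation: no change — [yasefibka]
(2) Intervocalic Voicing: [yasefibka] → [yazevibka]
(3) Syncope: [yazevibka] → [yazvibka]
(4) Progressive Voicing Assimilation: [yazvibka] → [yazvibga]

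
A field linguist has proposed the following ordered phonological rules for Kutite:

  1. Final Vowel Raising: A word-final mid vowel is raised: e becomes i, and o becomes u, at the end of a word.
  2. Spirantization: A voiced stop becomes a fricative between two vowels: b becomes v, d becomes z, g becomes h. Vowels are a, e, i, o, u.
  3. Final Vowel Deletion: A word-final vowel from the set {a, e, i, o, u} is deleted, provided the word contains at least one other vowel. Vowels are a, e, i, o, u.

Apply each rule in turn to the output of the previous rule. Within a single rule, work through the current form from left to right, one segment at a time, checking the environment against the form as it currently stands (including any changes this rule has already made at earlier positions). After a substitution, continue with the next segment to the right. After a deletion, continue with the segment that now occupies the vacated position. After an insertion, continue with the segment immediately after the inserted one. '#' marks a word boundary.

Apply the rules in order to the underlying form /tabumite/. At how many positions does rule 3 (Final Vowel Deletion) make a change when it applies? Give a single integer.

1

1 Final Vowel Raising: [tabumite] → [tabumiti]
2 Spirantization: [tabumiti] → [tavumiti]
3 Final Vowel Deletion: [tavumiti] → [tavumit]
Rule 3 changed 1 position(s).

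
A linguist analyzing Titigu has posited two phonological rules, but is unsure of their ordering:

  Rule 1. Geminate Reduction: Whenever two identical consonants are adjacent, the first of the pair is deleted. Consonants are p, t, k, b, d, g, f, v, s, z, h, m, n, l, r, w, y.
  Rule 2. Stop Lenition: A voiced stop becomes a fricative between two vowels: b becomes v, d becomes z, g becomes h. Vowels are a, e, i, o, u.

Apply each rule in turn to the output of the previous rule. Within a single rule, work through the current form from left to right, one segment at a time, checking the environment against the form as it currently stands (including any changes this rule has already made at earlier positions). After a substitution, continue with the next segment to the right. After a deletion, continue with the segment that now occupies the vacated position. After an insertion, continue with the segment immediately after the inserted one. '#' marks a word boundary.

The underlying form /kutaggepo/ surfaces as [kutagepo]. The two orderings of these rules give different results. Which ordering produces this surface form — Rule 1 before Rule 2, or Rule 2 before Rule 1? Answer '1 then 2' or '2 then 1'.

2 then 1

Order 1 then 2:
  1 Geminate Reduction: [kutaggepo] → [kutagepo]
  2 Stop Lenition: [kutagepo] → [kutahepo]
  result: [kutahepo]
Order 2 then 1:
  2 Stop Lenition: no change — [kutaggepo]
  1 Geminate Reduction: [kutaggepo] → [kutagepo]
  result: [kutagepo]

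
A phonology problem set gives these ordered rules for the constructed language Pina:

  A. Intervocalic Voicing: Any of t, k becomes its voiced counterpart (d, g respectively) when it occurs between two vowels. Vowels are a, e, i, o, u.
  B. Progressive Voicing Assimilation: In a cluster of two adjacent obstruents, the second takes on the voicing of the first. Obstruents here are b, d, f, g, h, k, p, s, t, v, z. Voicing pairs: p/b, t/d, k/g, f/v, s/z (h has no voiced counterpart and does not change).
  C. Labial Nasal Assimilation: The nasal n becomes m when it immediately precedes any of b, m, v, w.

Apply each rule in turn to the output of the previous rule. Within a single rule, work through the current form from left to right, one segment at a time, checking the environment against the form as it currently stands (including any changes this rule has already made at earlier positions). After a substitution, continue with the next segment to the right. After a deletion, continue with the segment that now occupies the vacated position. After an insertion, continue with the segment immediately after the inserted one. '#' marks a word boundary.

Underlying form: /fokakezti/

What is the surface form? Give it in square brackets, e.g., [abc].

A Intervocalic Voicing: [fokakezti] → [fogagezti]
B Progressive Voicing Assimilation: [fogagezti] → [fogagezdi]
C Labial Nasal Assimilation: no change — [fogagezdi]

[fogagezdi]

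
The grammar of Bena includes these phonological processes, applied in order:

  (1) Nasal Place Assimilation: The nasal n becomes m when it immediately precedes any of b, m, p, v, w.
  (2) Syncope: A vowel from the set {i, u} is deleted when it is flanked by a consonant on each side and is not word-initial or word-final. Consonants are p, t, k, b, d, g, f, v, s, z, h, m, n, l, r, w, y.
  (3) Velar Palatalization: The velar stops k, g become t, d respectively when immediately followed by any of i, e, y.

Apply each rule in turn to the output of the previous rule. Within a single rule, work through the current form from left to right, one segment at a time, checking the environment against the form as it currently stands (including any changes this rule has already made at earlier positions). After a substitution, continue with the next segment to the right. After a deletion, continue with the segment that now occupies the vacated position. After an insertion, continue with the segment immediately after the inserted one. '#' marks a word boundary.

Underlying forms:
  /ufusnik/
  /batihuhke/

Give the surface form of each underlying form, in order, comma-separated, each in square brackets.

[ufsnk], [bathhte]

/ufusnik/:
  (1) Nasal Place Assimilation: no change — [ufusnik]
  (2) Syncope: [ufusnik] → [ufsnk]
  (3) Velar Palatalization: no change — [ufsnk]
/batihuhke/:
  (1) Nasal Place Assimilation: no change — [batihuhke]
  (2) Syncope: [batihuhke] → [bathhke]
  (3) Velar Palatalization: [bathhke] → [bathhte]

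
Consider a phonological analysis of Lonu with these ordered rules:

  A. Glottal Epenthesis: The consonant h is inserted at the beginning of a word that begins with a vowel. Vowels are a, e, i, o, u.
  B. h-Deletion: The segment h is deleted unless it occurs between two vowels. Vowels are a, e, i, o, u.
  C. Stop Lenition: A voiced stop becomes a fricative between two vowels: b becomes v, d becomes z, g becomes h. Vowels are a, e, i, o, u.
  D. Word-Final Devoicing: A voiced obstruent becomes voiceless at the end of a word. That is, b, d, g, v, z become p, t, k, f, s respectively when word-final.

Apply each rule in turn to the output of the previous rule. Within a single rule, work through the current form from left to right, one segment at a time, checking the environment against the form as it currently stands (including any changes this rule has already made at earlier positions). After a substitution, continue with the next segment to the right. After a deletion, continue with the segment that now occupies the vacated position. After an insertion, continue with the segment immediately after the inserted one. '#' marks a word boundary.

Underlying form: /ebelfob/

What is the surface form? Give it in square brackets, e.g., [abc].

A Glottal Epenthesis: [ebelfob] → [hebelfob]
B h-Deletion: [hebelfob] → [ebelfob]
C Stop Lenition: [ebelfob] → [evelfob]
D Word-Final Devoicing: [evelfob] → [evelfop]

[evelfop]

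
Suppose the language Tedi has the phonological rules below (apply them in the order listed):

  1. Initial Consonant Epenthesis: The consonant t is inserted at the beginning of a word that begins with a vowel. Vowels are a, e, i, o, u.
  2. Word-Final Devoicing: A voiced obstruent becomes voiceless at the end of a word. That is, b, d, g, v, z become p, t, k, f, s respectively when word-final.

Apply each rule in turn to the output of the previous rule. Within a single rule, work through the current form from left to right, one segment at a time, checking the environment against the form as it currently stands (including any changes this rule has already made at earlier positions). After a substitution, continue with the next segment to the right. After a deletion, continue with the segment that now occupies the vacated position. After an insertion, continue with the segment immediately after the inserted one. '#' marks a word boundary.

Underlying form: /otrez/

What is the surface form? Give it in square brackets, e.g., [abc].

1 Initial Consonant Epenthesis: [otrez] → [totrez]
2 Word-Final Devoicing: [totrez] → [totres]

[totres]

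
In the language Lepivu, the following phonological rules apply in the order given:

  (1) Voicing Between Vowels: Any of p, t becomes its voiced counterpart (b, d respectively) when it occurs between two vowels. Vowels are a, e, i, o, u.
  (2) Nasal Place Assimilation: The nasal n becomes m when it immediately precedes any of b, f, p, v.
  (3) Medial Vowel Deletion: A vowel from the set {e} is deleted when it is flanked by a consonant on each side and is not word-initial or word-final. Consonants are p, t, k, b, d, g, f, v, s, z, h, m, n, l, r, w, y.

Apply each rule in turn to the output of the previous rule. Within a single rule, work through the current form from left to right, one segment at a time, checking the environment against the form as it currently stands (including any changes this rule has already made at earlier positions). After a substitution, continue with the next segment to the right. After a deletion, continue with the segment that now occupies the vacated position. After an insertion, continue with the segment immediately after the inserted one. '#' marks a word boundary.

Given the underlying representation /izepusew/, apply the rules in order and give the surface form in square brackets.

(1) Voicing Between Vowels: [izepusew] → [izebusew]
(2) Nasal Place Assimilation: no change — [izebusew]
(3) Medial Vowel Deletion: [izebusew] → [izbusw]

[izbusw]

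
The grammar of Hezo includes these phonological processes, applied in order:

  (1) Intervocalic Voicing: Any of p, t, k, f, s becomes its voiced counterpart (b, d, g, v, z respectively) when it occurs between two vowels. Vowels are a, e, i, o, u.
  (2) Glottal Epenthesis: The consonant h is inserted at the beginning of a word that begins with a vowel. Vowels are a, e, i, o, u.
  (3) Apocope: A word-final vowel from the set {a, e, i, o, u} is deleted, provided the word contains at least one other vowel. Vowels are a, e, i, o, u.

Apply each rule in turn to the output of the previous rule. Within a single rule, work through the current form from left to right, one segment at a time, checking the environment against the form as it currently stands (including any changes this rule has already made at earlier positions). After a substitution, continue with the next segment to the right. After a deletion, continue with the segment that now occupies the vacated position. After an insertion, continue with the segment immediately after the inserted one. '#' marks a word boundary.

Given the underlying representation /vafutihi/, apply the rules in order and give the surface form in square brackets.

[vavudih]

(1) Intervocalic Voicing: [vafutihi] → [vavudihi]
(2) Glottal Epenthesis: no change — [vavudihi]
(3) Apocope: [vavudihi] → [vavudih]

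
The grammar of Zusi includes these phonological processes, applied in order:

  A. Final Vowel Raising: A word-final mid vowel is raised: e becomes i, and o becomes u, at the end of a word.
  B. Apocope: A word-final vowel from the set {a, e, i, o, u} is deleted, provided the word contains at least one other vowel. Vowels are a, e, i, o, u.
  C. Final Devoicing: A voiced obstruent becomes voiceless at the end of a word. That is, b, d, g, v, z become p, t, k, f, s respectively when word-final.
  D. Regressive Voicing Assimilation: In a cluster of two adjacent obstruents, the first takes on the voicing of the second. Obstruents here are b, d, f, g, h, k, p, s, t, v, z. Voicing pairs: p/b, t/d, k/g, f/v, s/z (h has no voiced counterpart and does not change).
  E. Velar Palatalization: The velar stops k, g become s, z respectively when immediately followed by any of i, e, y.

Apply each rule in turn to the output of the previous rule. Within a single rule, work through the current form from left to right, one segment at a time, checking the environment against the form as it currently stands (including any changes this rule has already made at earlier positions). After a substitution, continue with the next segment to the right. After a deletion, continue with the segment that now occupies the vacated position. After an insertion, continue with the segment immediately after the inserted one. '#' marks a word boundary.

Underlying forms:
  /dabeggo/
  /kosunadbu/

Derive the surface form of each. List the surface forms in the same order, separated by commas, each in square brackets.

[dabekk], [kosunatp]

/dabeggo/:
  A Final Vowel Raising: [dabeggo] → [dabeggu]
  B Apocope: [dabeggu] → [dabegg]
  C Final Devoicing: [dabegg] → [dabegk]
  D Regressive Voicing Assimilation: [dabegk] → [dabekk]
  E Velar Palatalization: no change — [dabekk]
/kosunadbu/:
  A Final Vowel Raising: no change — [kosunadbu]
  B Apocope: [kosunadbu] → [kosunadb]
  C Final Devoicing: [kosunadb] → [kosunadp]
  D Regressive Voicing Assimilation: [kosunadp] → [kosunatp]
  E Velar Palatalization: no change — [kosunatp]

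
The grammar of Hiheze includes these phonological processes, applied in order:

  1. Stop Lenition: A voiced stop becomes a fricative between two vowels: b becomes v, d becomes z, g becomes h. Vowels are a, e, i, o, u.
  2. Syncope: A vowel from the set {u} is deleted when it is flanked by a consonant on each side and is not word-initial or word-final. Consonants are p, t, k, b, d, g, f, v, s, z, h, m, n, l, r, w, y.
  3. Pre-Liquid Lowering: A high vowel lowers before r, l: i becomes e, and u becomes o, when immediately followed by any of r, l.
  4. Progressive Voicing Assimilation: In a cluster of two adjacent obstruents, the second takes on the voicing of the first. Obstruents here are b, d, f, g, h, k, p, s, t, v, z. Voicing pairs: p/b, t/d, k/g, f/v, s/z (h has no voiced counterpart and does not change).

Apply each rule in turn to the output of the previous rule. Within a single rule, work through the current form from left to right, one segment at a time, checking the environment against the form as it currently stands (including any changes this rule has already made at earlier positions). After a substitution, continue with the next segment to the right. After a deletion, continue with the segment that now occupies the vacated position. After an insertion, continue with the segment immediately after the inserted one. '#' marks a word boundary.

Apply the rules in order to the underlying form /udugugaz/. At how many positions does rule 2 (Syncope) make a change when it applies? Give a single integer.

1 Stop Lenition: [udugugaz] → [uzuhuhaz]
2 Syncope: [uzuhuhaz] → [uzhhaz]
3 Pre-Liquid Lowering: no change — [uzhhaz]
4 Progressive Voicing Assimilation: no change — [uzhhaz]
Rule 2 changed 2 position(s).

2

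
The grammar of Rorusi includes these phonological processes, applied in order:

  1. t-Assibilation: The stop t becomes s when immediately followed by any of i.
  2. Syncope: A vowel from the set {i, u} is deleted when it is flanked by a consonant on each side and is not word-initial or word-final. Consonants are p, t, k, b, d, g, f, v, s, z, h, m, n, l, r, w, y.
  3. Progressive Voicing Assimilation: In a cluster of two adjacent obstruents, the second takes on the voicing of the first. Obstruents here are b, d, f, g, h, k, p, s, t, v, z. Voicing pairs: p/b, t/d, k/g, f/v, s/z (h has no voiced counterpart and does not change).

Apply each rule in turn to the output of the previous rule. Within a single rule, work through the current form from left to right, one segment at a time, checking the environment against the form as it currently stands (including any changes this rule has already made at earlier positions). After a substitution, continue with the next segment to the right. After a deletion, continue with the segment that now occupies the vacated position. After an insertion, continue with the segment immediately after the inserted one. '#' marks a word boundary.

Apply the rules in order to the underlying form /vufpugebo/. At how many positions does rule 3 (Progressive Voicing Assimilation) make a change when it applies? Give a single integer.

2

1 t-Assibilation: no change — [vufpugebo]
2 Syncope: [vufpugebo] → [vfpgebo]
3 Progressive Voicing Assimilation: [vfpgebo] → [vvbgebo]
Rule 3 changed 2 position(s).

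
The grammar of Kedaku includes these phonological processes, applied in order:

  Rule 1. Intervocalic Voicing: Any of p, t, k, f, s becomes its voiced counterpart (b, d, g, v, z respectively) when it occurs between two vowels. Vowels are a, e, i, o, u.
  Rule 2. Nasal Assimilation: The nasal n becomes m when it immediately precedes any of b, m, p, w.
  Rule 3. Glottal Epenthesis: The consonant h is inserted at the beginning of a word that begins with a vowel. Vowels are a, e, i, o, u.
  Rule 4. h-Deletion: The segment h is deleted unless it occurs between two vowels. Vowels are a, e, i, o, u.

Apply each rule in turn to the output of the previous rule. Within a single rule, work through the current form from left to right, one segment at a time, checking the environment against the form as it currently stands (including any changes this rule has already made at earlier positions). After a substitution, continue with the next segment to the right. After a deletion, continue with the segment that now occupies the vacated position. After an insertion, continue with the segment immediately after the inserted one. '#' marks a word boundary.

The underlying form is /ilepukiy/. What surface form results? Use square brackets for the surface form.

[ilebugiy]

Rule 1 Intervocalic Voicing: [ilepukiy] → [ilebugiy]
Rule 2 Nasal Assimilation: no change — [ilebugiy]
Rule 3 Glottal Epenthesis: [ilebugiy] → [hilebugiy]
Rule 4 h-Deletion: [hilebugiy] → [ilebugiy]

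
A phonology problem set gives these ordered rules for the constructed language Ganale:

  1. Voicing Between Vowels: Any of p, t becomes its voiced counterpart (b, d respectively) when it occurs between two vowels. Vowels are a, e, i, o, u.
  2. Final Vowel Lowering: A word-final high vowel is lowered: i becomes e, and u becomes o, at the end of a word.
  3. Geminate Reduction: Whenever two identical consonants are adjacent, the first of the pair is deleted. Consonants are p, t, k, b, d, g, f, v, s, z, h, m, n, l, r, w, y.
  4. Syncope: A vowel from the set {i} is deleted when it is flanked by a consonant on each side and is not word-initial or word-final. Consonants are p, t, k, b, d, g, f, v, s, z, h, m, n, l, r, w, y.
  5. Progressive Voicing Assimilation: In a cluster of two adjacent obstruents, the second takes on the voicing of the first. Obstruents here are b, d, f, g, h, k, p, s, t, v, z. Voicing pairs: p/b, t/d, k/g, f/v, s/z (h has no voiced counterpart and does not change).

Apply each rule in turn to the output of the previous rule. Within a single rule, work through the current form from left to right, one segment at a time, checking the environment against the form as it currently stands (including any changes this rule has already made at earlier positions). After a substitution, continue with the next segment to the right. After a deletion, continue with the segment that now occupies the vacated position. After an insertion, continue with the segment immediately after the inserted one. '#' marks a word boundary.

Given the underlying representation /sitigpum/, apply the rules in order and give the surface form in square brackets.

[stkpum]

1 Voicing Between Vowels: [sitigpum] → [sidigpum]
2 Final Vowel Lowering: no change — [sidigpum]
3 Geminate Reduction: no change — [sidigpum]
4 Syncope: [sidigpum] → [sdgpum]
5 Progressive Voicing Assimilation: [sdgpum] → [stkpum]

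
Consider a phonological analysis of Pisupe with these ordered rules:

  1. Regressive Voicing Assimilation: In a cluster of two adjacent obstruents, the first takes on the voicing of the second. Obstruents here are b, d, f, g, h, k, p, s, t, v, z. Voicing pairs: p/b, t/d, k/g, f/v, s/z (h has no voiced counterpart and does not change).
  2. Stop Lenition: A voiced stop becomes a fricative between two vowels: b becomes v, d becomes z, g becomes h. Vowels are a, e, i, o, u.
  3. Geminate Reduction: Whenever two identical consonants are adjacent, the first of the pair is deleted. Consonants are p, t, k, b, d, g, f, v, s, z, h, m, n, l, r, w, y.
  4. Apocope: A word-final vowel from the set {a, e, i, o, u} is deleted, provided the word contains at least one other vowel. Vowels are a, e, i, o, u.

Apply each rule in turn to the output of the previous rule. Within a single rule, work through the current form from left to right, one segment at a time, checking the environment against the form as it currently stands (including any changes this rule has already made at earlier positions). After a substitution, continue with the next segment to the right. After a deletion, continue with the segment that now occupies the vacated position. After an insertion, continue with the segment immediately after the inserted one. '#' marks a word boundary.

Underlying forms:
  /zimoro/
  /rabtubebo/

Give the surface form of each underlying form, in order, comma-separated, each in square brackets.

[zimor], [raptuvev]

/zimoro/:
  1 Regressive Voicing Assimilation: no change — [zimoro]
  2 Stop Lenition: no change — [zimoro]
  3 Geminate Reduction: no change — [zimoro]
  4 Apocope: [zimoro] → [zimor]
/rabtubebo/:
  1 Regressive Voicing Assimilation: [rabtubebo] → [raptubebo]
  2 Stop Lenition: [raptubebo] → [raptuvevo]
  3 Geminate Reduction: no change — [raptuvevo]
  4 Apocope: [raptuvevo] → [raptuvev]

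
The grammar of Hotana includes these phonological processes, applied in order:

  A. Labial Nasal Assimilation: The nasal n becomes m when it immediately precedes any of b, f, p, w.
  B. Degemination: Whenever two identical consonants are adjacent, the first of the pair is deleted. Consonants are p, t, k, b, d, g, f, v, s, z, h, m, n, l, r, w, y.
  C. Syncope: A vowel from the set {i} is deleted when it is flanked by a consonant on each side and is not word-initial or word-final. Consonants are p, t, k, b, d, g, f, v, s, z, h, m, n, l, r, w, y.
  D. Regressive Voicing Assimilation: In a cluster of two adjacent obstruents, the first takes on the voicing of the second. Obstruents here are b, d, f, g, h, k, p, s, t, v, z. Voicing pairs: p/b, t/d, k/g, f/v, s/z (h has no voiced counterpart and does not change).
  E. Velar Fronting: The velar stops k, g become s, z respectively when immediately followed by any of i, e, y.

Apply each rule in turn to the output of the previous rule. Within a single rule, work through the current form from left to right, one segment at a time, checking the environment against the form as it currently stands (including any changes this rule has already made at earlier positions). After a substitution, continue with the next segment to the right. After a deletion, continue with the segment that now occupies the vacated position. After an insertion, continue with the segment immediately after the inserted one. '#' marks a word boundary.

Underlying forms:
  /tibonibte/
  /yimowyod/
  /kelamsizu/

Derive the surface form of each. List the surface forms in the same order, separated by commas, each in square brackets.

/tibonibte/:
  A Labial Nasal Assimilation: no change — [tibonibte]
  B Degemination: no change — [tibonibte]
  C Syncope: [tibonibte] → [tbonbte]
  D Regressive Voicing Assimilation: [tbonbte] → [dbonpte]
  E Velar Fronting: no change — [dbonpte]
/yimowyod/:
  A Labial Nasal Assimilation: no change — [yimowyod]
  B Degemination: no change — [yimowyod]
  C Syncope: [yimowyod] → [ymowyod]
  D Regressive Voicing Assimilation: no change — [ymowyod]
  E Velar Fronting: no change — [ymowyod]
/kelamsizu/:
  A Labial Nasal Assimilation: no change — [kelamsizu]
  B Degemination: no change — [kelamsizu]
  C Syncope: [kelamsizu] → [kelamszu]
  D Regressive Voicing Assimilation: [kelamszu] → [kelamzzu]
  E Velar Fronting: [kelamzzu] → [selamzzu]

[dbonpte], [ymowyod], [selamzzu]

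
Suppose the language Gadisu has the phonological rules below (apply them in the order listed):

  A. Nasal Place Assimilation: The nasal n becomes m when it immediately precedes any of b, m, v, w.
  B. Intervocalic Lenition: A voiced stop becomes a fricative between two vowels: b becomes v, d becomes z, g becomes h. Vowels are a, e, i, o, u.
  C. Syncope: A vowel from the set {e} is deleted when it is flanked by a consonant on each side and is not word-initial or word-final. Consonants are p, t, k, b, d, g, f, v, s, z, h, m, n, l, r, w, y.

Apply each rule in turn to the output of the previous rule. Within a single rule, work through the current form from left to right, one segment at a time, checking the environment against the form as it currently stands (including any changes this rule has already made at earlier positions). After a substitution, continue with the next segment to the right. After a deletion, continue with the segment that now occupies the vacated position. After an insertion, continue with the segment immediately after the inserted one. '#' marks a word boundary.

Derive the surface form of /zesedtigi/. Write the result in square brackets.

[zsdtihi]

A Nasal Place Assimilation: no change — [zesedtigi]
B Intervocalic Lenition: [zesedtigi] → [zesedtihi]
C Syncope: [zesedtihi] → [zsdtihi]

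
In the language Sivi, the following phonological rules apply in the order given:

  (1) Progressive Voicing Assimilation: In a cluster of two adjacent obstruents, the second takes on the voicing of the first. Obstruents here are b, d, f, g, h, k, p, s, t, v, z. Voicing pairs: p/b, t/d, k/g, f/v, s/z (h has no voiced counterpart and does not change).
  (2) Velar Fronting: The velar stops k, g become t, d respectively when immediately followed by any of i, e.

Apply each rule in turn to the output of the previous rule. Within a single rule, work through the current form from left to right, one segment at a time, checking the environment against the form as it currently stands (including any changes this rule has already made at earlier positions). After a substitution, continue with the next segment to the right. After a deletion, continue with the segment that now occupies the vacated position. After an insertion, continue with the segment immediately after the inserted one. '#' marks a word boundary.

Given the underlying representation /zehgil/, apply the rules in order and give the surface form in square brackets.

(1) Progressive Voicing Assimilation: [zehgil] → [zehkil]
(2) Velar Fronting: [zehkil] → [zehtil]

[zehtil]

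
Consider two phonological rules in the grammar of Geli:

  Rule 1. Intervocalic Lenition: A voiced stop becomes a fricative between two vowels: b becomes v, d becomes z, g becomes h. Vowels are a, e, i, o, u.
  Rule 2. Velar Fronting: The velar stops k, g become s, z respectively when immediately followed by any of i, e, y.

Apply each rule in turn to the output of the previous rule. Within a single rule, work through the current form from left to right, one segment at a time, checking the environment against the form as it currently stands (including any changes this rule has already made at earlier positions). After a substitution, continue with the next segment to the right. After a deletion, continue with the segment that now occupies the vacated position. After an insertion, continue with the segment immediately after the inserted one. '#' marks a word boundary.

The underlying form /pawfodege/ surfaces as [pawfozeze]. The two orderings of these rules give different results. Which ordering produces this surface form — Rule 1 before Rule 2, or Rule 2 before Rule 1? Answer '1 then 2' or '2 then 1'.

2 then 1

Order 1 then 2:
  1 Intervocalic Lenition: [pawfodege] → [pawfozehe]
  2 Velar Fronting: no change — [pawfozehe]
  result: [pawfozehe]
Order 2 then 1:
  2 Velar Fronting: [pawfodege] → [pawfodeze]
  1 Intervocalic Lenition: [pawfodeze] → [pawfozeze]
  result: [pawfozeze]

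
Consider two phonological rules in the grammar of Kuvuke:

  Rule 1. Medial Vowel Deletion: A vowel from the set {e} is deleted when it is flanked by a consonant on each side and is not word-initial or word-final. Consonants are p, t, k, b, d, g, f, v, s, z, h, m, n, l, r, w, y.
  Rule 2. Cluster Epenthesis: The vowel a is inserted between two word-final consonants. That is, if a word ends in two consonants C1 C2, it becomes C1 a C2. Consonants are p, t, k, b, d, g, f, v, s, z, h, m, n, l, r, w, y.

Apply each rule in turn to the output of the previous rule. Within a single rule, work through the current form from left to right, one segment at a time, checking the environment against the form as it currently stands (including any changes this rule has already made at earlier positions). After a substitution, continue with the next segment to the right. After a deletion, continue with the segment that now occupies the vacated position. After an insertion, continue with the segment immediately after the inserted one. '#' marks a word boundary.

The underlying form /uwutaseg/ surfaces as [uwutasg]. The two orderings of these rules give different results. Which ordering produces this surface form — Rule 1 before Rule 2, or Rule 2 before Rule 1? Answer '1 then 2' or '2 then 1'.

2 then 1

Order 1 then 2:
  1 Medial Vowel Deletion: [uwutaseg] → [uwutasg]
  2 Cluster Epenthesis: [uwutasg] → [uwutasag]
  result: [uwutasag]
Order 2 then 1:
  2 Cluster Epenthesis: no change — [uwutaseg]
  1 Medial Vowel Deletion: [uwutaseg] → [uwutasg]
  result: [uwutasg]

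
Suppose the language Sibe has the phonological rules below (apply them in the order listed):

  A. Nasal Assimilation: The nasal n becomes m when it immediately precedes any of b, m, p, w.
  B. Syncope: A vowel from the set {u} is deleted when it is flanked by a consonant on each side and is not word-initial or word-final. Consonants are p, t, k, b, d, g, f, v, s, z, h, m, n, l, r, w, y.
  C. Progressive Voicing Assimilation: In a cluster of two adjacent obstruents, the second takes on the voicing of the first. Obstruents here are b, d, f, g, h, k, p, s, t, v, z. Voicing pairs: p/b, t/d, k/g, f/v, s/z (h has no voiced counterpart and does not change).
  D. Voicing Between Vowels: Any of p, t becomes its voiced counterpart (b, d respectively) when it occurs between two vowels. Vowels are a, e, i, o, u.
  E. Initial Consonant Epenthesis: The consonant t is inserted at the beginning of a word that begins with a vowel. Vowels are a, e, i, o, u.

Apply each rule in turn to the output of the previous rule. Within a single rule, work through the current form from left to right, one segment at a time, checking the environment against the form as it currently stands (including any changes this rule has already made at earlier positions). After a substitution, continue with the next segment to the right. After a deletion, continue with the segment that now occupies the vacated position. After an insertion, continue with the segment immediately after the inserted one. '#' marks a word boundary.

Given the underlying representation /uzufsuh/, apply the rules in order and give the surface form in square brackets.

A Nasal Assimilation: no change — [uzufsuh]
B Syncope: [uzufsuh] → [uzfsh]
C Progressive Voicing Assimilation: [uzfsh] → [uzvzh]
D Voicing Between Vowels: no change — [uzvzh]
E Initial Consonant Epenthesis: [uzvzh] → [tuzvzh]

[tuzvzh]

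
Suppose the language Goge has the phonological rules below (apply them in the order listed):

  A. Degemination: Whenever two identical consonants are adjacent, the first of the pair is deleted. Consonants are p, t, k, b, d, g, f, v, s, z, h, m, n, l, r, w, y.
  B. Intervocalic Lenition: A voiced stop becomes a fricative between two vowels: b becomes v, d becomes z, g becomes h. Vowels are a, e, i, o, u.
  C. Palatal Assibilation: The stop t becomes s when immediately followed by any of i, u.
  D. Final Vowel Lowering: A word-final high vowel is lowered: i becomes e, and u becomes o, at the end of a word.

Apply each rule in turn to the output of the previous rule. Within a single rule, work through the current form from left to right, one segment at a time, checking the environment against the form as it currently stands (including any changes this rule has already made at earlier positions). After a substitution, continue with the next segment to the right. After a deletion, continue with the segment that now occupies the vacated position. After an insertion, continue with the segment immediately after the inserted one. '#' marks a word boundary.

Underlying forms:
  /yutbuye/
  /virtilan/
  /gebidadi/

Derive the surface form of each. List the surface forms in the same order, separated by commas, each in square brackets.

[yutbuye], [virsilan], [gevizaze]

/yutbuye/:
  A Degemination: no change — [yutbuye]
  B Intervocalic Lenition: no change — [yutbuye]
  C Palatal Assibilation: no change — [yutbuye]
  D Final Vowel Lowering: no change — [yutbuye]
/virtilan/:
  A Degemination: no change — [virtilan]
  B Intervocalic Lenition: no change — [virtilan]
  C Palatal Assibilation: [virtilan] → [virsilan]
  D Final Vowel Lowering: no change — [virsilan]
/gebidadi/:
  A Degemination: no change — [gebidadi]
  B Intervocalic Lenition: [gebidadi] → [gevizazi]
  C Palatal Assibilation: no change — [gevizazi]
  D Final Vowel Lowering: [gevizazi] → [gevizaze]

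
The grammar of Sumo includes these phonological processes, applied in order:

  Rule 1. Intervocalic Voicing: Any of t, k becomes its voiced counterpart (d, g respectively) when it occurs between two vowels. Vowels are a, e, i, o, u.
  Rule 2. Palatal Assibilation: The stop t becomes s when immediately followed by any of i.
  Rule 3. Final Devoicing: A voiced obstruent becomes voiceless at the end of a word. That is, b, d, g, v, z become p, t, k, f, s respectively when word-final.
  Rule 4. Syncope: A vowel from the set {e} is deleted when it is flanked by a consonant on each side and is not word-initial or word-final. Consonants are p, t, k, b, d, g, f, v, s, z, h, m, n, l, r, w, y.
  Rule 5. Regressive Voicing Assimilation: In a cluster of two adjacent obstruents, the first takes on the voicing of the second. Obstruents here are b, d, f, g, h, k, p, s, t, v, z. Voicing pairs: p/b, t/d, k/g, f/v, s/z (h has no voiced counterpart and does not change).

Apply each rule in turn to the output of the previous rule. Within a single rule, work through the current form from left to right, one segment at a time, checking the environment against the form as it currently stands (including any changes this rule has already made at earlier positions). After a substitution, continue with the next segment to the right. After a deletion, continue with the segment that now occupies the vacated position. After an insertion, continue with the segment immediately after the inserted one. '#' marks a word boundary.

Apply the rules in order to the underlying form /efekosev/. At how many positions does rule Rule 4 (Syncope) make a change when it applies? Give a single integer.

Rule 1 Intervocalic Voicing: [efekosev] → [efegosev]
Rule 2 Palatal Assibilation: no change — [efegosev]
Rule 3 Final Devoicing: [efegosev] → [efegosef]
Rule 4 Syncope: [efegosef] → [efgosf]
Rule 5 Regressive Voicing Assimilation: [efgosf] → [evgosf]
Rule Rule 4 changed 2 position(s).

2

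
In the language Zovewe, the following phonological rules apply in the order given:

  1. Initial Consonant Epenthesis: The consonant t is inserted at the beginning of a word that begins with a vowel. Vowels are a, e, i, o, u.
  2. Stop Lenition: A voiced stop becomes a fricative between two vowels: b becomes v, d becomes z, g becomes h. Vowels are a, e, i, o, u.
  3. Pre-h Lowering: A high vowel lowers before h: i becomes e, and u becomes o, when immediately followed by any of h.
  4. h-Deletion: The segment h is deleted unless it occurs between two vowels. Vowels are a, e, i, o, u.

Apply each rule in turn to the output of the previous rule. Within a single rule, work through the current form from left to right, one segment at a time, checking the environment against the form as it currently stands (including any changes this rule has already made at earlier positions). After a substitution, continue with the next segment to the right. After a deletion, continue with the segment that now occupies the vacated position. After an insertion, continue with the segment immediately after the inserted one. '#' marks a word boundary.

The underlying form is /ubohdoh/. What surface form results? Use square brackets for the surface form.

[tuvodo]

1 Initial Consonant Epenthesis: [ubohdoh] → [tubohdoh]
2 Stop Lenition: [tubohdoh] → [tuvohdoh]
3 Pre-h Lowering: no change — [tuvohdoh]
4 h-Deletion: [tuvohdoh] → [tuvodo]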